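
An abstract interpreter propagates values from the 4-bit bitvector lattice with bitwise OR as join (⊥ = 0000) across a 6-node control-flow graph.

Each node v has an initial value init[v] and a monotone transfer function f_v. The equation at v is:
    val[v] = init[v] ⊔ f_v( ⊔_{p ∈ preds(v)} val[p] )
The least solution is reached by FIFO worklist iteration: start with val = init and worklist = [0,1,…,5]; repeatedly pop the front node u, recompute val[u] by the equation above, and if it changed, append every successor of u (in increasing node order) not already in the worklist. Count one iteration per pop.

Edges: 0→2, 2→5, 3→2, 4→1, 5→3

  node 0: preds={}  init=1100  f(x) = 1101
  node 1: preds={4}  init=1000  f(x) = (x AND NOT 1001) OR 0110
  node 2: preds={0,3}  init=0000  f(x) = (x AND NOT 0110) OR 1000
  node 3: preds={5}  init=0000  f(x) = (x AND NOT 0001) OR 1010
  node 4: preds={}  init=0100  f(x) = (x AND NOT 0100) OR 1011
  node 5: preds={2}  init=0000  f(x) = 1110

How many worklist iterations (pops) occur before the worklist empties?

Iteration log — 10 steps:
  step 1. node 0  ⊔preds=0000  new=1101  old=1100  +wl: 
  step 2. node 1  ⊔preds=0100  new=1110  old=1000  +wl: 
  step 3. node 2  ⊔preds=1101  new=1001  old=0000  +wl: 
  step 4. node 3  ⊔preds=0000  new=1010  old=0000  +wl: 2
  step 5. node 4  ⊔preds=0000  new=1111  old=0100  +wl: 1
  step 6. node 5  ⊔preds=1001  new=1110  old=0000  +wl: 3
  step 7. node 2  ⊔preds=1111  new=1001  stable
  step 8. node 1  ⊔preds=1111  new=1110  stable
  step 9. node 3  ⊔preds=1110  new=1110  old=1010  +wl: 2
  step 10. node 2  ⊔preds=1111  new=1001  stable

Least fixpoint reached:
  node 0: 1101
  node 1: 1110
  node 2: 1001
  node 3: 1110
  node 4: 1111
  node 5: 1110

10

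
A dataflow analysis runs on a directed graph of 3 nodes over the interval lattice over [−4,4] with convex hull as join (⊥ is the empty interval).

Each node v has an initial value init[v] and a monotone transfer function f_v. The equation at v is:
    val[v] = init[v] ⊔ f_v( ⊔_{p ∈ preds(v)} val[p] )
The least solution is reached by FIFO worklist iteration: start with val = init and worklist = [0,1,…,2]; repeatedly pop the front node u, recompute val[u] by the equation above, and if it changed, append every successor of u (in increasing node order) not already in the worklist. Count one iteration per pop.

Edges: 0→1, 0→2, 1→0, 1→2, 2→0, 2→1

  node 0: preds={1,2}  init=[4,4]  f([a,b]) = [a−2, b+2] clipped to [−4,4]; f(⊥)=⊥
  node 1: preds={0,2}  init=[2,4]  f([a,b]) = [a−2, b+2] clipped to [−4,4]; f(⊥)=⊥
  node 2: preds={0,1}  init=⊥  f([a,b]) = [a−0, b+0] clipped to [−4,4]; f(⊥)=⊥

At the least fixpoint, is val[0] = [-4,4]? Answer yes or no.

Worklist (8 pops):
  #1 pop 0: in=[2,4] → [0,4] (was [4,4]); enqueue []
  #2 pop 1: in=[0,4] → [-2,4] (was [2,4]); enqueue [0]
  #3 pop 2: in=[-2,4] → [-2,4] (was ⊥); enqueue [1]
  #4 pop 0: in=[-2,4] → [-4,4] (was [0,4]); enqueue [2]
  #5 pop 1: in=[-4,4] → [-4,4] (was [-2,4]); enqueue [0]
  #6 pop 2: in=[-4,4] → [-4,4] (was [-2,4]); enqueue [1]
  #7 pop 0: in=[-4,4] → [-4,4] (no change)
  #8 pop 1: in=[-4,4] → [-4,4] (no change)

Fixpoint:
  val[0] = [-4,4]
  val[1] = [-4,4]
  val[2] = [-4,4]

yes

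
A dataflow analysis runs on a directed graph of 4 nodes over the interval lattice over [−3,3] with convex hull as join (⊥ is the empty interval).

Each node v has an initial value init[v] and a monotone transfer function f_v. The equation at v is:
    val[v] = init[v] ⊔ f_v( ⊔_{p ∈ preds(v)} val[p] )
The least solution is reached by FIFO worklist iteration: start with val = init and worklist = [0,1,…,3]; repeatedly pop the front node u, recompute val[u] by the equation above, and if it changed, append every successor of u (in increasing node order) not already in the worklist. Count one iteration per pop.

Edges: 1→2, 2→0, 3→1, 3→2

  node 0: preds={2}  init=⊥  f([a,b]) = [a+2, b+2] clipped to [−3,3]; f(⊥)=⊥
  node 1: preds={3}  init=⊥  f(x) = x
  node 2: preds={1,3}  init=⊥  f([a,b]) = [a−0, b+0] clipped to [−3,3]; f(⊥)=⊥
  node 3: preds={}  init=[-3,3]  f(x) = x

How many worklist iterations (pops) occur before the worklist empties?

5

Iteration log — 5 steps:
  step 1. node 0  ⊔preds=⊥  new=⊥  stable
  step 2. node 1  ⊔preds=[-3,3]  new=[-3,3]  old=⊥  +wl: 
  step 3. node 2  ⊔preds=[-3,3]  new=[-3,3]  old=⊥  +wl: 0
  step 4. node 3  ⊔preds=⊥  new=[-3,3]  stable
  step 5. node 0  ⊔preds=[-3,3]  new=[-1,3]  old=⊥  +wl: 

Least fixpoint reached:
  node 0: [-1,3]
  node 1: [-3,3]
  node 2: [-3,3]
  node 3: [-3,3]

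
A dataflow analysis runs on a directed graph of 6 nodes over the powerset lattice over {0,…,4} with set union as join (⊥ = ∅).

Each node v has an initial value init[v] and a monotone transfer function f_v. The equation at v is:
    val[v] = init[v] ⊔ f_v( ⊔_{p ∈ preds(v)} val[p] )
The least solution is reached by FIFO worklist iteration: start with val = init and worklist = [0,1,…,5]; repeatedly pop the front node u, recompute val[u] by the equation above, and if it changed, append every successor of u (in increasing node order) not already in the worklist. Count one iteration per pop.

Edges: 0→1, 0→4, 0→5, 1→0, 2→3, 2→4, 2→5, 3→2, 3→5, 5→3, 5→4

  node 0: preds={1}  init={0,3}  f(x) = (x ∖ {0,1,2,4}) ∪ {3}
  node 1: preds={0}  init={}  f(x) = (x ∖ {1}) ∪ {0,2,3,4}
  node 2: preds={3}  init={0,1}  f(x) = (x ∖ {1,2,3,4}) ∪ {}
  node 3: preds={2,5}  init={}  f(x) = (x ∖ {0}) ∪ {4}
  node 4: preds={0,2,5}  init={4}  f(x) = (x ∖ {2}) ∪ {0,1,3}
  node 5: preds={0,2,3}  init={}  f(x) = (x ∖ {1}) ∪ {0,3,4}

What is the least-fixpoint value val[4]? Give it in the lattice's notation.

{0,1,3,4}

Iteration log — 12 steps:
  step 1. node 0  ⊔preds={}  new={0,3}  stable
  step 2. node 1  ⊔preds={0,3}  new={0,2,3,4}  old={}  +wl: 0
  step 3. node 2  ⊔preds={}  new={0,1}  stable
  step 4. node 3  ⊔preds={0,1}  new={1,4}  old={}  +wl: 2
  step 5. node 4  ⊔preds={0,1,3}  new={0,1,3,4}  old={4}  +wl: 
  step 6. node 5  ⊔preds={0,1,3,4}  new={0,3,4}  old={}  +wl: 3,4
  step 7. node 0  ⊔preds={0,2,3,4}  new={0,3}  stable
  step 8. node 2  ⊔preds={1,4}  new={0,1}  stable
  step 9. node 3  ⊔preds={0,1,3,4}  new={1,3,4}  old={1,4}  +wl: 2,5
  step 10. node 4  ⊔preds={0,1,3,4}  new={0,1,3,4}  stable
  step 11. node 2  ⊔preds={1,3,4}  new={0,1}  stable
  step 12. node 5  ⊔preds={0,1,3,4}  new={0,3,4}  stable

Least fixpoint reached:
  node 0: {0,3}
  node 1: {0,2,3,4}
  node 2: {0,1}
  node 3: {1,3,4}
  node 4: {0,1,3,4}
  node 5: {0,3,4}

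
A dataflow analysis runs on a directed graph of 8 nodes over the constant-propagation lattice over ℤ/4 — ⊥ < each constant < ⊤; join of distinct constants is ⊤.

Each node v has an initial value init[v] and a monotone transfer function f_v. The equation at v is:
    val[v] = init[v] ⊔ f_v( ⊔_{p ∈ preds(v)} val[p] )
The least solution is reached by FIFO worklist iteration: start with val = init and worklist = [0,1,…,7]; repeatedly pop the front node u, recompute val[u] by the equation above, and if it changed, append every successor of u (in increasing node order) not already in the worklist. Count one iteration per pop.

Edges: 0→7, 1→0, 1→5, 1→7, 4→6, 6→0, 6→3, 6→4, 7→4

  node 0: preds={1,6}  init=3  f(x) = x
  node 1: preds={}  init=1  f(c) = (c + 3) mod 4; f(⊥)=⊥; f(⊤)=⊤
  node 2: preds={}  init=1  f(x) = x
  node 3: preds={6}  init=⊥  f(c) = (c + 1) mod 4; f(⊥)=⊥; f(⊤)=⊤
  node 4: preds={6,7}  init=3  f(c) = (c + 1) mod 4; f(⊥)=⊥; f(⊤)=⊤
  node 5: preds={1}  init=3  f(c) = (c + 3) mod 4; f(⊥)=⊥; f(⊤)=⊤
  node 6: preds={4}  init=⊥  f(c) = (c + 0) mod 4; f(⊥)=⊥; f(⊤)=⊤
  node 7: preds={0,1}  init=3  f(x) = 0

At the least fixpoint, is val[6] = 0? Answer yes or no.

no

Worklist (11 pops):
  #1 pop 0: in=1 → ⊤ (was 3); enqueue []
  #2 pop 1: in=⊥ → 1 (no change)
  #3 pop 2: in=⊥ → 1 (no change)
  #4 pop 3: in=⊥ → ⊥ (no change)
  #5 pop 4: in=3 → ⊤ (was 3); enqueue []
  #6 pop 5: in=1 → ⊤ (was 3); enqueue []
  #7 pop 6: in=⊤ → ⊤ (was ⊥); enqueue [0,3,4]
  #8 pop 7: in=⊤ → ⊤ (was 3); enqueue []
  #9 pop 0: in=⊤ → ⊤ (no change)
  #10 pop 3: in=⊤ → ⊤ (was ⊥); enqueue []
  #11 pop 4: in=⊤ → ⊤ (no change)

Fixpoint:
  val[0] = ⊤
  val[1] = 1
  val[2] = 1
  val[3] = ⊤
  val[4] = ⊤
  val[5] = ⊤
  val[6] = ⊤
  val[7] = ⊤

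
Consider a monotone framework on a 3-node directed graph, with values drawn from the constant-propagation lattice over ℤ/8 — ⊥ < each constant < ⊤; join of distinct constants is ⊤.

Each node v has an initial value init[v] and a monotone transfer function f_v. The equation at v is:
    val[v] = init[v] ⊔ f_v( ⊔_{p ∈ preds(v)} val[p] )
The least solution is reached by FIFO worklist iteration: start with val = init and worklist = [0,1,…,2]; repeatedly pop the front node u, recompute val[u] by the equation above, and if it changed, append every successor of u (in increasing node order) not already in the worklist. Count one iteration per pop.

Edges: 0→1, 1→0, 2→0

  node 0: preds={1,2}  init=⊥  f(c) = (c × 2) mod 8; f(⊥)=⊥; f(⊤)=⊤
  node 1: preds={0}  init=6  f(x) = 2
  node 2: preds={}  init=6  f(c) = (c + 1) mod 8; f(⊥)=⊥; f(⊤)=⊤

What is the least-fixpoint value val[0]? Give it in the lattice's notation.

⊤

Trace (5 dequeues):
  [1] u=0 | in 6 | out 4 | prev ⊥ | push {}
  [2] u=1 | in 4 | out ⊤ | prev 6 | push {0}
  [3] u=2 | in ⊥ | out 6 | ==
  [4] u=0 | in ⊤ | out ⊤ | prev 4 | push {1}
  [5] u=1 | in ⊤ | out ⊤ | ==

Converged values:
  [0] ⊤
  [1] ⊤
  [2] 6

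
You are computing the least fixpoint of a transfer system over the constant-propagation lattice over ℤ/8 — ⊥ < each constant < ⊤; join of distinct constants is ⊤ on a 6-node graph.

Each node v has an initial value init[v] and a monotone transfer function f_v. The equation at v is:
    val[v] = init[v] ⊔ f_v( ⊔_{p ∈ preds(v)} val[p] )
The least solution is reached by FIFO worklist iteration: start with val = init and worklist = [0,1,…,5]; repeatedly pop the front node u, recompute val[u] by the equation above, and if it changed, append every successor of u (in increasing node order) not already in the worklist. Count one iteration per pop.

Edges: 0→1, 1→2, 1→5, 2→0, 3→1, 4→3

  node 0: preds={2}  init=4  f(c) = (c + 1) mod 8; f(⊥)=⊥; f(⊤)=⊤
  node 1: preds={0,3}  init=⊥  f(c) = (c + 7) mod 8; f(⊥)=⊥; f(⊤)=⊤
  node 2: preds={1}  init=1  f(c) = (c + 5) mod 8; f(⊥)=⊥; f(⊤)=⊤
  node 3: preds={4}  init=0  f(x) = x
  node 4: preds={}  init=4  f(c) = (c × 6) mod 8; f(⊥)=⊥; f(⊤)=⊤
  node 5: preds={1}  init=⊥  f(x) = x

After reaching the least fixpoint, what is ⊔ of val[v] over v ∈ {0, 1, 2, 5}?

⊤

Worklist (8 pops):
  #1 pop 0: in=1 → ⊤ (was 4); enqueue []
  #2 pop 1: in=⊤ → ⊤ (was ⊥); enqueue []
  #3 pop 2: in=⊤ → ⊤ (was 1); enqueue [0]
  #4 pop 3: in=4 → ⊤ (was 0); enqueue [1]
  #5 pop 4: in=⊥ → 4 (no change)
  #6 pop 5: in=⊤ → ⊤ (was ⊥); enqueue []
  #7 pop 0: in=⊤ → ⊤ (no change)
  #8 pop 1: in=⊤ → ⊤ (no change)

Fixpoint:
  val[0] = ⊤
  val[1] = ⊤
  val[2] = ⊤
  val[3] = ⊤
  val[4] = 4
  val[5] = ⊤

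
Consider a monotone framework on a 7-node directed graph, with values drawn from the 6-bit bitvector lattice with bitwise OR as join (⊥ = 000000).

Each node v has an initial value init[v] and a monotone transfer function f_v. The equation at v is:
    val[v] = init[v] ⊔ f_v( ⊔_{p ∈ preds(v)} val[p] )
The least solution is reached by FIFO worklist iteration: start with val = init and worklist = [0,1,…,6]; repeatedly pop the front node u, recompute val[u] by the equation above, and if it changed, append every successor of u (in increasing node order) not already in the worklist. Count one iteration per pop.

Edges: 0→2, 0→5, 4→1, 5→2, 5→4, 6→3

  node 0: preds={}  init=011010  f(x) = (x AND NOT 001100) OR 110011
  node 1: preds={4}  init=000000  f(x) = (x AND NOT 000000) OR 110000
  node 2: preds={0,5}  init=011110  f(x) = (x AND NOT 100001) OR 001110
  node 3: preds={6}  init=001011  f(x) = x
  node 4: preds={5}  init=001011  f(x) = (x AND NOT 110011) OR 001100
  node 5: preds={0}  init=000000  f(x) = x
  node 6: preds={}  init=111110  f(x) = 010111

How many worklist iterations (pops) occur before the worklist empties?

11

Worklist (11 pops):
  #1 pop 0: in=000000 → 111011 (was 011010); enqueue []
  #2 pop 1: in=001011 → 111011 (was 000000); enqueue []
  #3 pop 2: in=111011 → 011110 (no change)
  #4 pop 3: in=111110 → 111111 (was 001011); enqueue []
  #5 pop 4: in=000000 → 001111 (was 001011); enqueue [1]
  #6 pop 5: in=111011 → 111011 (was 000000); enqueue [2,4]
  #7 pop 6: in=000000 → 111111 (was 111110); enqueue [3]
  #8 pop 1: in=001111 → 111111 (was 111011); enqueue []
  #9 pop 2: in=111011 → 011110 (no change)
  #10 pop 4: in=111011 → 001111 (no change)
  #11 pop 3: in=111111 → 111111 (no change)

Fixpoint:
  val[0] = 111011
  val[1] = 111111
  val[2] = 011110
  val[3] = 111111
  val[4] = 001111
  val[5] = 111011
  val[6] = 111111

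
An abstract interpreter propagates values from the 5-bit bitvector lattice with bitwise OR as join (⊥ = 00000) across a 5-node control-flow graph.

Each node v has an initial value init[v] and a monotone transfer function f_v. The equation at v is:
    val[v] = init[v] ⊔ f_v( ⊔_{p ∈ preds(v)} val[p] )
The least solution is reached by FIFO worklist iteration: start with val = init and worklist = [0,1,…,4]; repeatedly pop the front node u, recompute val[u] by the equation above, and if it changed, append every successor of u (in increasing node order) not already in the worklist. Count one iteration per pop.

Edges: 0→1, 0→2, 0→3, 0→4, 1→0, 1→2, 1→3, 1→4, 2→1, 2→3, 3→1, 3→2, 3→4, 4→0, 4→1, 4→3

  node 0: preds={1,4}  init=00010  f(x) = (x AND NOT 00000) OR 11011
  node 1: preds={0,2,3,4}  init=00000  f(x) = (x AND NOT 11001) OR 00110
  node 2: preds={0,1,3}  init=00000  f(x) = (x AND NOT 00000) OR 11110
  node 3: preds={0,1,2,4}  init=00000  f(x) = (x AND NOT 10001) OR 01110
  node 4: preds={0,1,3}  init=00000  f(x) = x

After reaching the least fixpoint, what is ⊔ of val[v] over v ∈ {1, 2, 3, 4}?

Iteration log — 10 steps:
  step 1. node 0  ⊔preds=00000  new=11011  old=00010  +wl: 
  step 2. node 1  ⊔preds=11011  new=00110  old=00000  +wl: 0
  step 3. node 2  ⊔preds=11111  new=11111  old=00000  +wl: 1
  step 4. node 3  ⊔preds=11111  new=01110  old=00000  +wl: 2
  step 5. node 4  ⊔preds=11111  new=11111  old=00000  +wl: 3
  step 6. node 0  ⊔preds=11111  new=11111  old=11011  +wl: 4
  step 7. node 1  ⊔preds=11111  new=00110  stable
  step 8. node 2  ⊔preds=11111  new=11111  stable
  step 9. node 3  ⊔preds=11111  new=01110  stable
  step 10. node 4  ⊔preds=11111  new=11111  stable

Least fixpoint reached:
  node 0: 11111
  node 1: 00110
  node 2: 11111
  node 3: 01110
  node 4: 11111

11111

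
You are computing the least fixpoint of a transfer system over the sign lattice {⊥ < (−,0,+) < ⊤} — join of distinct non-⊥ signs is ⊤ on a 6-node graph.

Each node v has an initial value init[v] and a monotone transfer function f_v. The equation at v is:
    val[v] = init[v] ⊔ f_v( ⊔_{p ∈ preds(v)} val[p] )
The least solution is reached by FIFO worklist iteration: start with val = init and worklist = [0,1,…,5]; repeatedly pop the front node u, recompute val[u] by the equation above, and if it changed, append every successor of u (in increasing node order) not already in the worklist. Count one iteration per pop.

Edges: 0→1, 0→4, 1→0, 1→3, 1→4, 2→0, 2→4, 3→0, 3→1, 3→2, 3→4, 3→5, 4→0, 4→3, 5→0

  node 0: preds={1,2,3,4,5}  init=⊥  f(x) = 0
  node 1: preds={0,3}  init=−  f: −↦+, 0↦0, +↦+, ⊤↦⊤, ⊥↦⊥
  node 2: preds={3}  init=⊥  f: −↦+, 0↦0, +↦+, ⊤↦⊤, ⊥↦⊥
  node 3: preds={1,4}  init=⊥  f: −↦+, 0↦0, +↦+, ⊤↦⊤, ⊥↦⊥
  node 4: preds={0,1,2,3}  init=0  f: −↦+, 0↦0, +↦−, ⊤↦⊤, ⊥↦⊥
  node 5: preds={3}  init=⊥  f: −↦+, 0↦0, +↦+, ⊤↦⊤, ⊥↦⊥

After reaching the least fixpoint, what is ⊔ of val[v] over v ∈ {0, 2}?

Worklist (12 pops):
  #1 pop 0: in=⊤ → 0 (was ⊥); enqueue []
  #2 pop 1: in=0 → ⊤ (was −); enqueue [0]
  #3 pop 2: in=⊥ → ⊥ (no change)
  #4 pop 3: in=⊤ → ⊤ (was ⊥); enqueue [1,2]
  #5 pop 4: in=⊤ → ⊤ (was 0); enqueue [3]
  #6 pop 5: in=⊤ → ⊤ (was ⊥); enqueue []
  #7 pop 0: in=⊤ → 0 (no change)
  #8 pop 1: in=⊤ → ⊤ (no change)
  #9 pop 2: in=⊤ → ⊤ (was ⊥); enqueue [0,4]
  #10 pop 3: in=⊤ → ⊤ (no change)
  #11 pop 0: in=⊤ → 0 (no change)
  #12 pop 4: in=⊤ → ⊤ (no change)

Fixpoint:
  val[0] = 0
  val[1] = ⊤
  val[2] = ⊤
  val[3] = ⊤
  val[4] = ⊤
  val[5] = ⊤

⊤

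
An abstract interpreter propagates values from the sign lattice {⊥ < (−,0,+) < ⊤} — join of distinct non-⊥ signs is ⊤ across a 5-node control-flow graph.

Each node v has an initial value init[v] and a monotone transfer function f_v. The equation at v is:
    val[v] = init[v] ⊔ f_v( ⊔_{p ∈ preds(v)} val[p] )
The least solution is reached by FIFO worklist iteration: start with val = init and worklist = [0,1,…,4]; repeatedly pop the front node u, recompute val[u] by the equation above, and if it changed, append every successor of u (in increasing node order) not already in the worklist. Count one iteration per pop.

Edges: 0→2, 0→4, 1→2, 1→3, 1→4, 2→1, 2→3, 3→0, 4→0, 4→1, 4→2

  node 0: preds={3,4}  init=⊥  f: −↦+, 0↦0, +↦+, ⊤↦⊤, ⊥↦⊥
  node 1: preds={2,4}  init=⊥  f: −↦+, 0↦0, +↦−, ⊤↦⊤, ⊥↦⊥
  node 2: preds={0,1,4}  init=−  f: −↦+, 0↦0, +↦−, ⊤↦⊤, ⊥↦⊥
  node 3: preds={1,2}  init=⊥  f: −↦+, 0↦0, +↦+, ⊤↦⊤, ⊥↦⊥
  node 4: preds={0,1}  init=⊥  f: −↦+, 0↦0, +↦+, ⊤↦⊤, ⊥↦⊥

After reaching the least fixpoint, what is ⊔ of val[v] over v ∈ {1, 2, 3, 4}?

Trace (13 dequeues):
  [1] u=0 | in ⊥ | out ⊥ | ==
  [2] u=1 | in − | out + | prev ⊥ | push {}
  [3] u=2 | in + | out − | ==
  [4] u=3 | in ⊤ | out ⊤ | prev ⊥ | push {0}
  [5] u=4 | in + | out + | prev ⊥ | push {1,2}
  [6] u=0 | in ⊤ | out ⊤ | prev ⊥ | push {4}
  [7] u=1 | in ⊤ | out ⊤ | prev + | push {3}
  [8] u=2 | in ⊤ | out ⊤ | prev − | push {1}
  [9] u=4 | in ⊤ | out ⊤ | prev + | push {0,2}
  [10] u=3 | in ⊤ | out ⊤ | ==
  [11] u=1 | in ⊤ | out ⊤ | ==
  [12] u=0 | in ⊤ | out ⊤ | ==
  [13] u=2 | in ⊤ | out ⊤ | ==

Converged values:
  [0] ⊤
  [1] ⊤
  [2] ⊤
  [3] ⊤
  [4] ⊤

⊤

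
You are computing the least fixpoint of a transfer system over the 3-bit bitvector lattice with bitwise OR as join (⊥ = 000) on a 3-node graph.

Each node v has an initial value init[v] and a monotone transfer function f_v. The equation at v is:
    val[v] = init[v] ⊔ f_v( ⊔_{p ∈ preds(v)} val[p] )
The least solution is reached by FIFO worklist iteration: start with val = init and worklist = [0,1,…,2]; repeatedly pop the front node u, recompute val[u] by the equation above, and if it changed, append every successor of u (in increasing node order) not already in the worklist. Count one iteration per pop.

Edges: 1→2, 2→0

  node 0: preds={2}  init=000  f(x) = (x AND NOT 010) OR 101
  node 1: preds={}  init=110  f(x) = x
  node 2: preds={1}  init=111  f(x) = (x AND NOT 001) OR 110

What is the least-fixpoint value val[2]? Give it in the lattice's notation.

111

Trace (3 dequeues):
  [1] u=0 | in 111 | out 101 | prev 000 | push {}
  [2] u=1 | in 000 | out 110 | ==
  [3] u=2 | in 110 | out 111 | ==

Converged values:
  [0] 101
  [1] 110
  [2] 111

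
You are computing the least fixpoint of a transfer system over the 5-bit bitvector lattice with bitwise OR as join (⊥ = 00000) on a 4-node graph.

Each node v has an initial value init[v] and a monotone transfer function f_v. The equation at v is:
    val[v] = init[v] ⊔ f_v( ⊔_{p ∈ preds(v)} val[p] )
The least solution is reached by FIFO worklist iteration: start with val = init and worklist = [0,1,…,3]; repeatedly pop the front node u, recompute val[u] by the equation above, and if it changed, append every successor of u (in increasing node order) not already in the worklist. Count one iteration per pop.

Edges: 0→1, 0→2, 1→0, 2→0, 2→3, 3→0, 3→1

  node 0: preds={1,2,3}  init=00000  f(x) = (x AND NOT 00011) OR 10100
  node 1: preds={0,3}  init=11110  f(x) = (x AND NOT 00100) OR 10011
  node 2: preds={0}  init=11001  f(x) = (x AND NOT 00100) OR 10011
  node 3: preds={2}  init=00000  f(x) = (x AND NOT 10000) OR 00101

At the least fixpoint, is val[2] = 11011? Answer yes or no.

yes

Worklist (6 pops):
  #1 pop 0: in=11111 → 11100 (was 00000); enqueue []
  #2 pop 1: in=11100 → 11111 (was 11110); enqueue [0]
  #3 pop 2: in=11100 → 11011 (was 11001); enqueue []
  #4 pop 3: in=11011 → 01111 (was 00000); enqueue [1]
  #5 pop 0: in=11111 → 11100 (no change)
  #6 pop 1: in=11111 → 11111 (no change)

Fixpoint:
  val[0] = 11100
  val[1] = 11111
  val[2] = 11011
  val[3] = 01111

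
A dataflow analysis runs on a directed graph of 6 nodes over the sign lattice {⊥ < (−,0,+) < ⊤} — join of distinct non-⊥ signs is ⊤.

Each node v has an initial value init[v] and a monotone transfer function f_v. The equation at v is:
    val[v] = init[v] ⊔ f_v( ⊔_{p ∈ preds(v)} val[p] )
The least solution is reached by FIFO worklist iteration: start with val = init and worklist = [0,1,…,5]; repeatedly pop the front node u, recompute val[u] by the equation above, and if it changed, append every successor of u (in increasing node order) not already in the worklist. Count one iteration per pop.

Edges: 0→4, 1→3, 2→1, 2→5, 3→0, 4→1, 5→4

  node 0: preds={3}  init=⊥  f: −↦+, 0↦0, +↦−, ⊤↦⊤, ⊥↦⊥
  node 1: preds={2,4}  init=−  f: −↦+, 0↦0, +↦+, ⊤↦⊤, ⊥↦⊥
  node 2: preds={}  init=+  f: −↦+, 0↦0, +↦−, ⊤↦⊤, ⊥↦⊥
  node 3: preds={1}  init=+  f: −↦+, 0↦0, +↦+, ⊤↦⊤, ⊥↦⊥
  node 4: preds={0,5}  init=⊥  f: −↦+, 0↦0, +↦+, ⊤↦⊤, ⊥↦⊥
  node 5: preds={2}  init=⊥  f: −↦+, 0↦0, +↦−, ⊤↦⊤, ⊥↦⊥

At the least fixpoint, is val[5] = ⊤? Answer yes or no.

no

Iteration log — 10 steps:
  step 1. node 0  ⊔preds=+  new=−  old=⊥  +wl: 
  step 2. node 1  ⊔preds=+  new=⊤  old=−  +wl: 
  step 3. node 2  ⊔preds=⊥  new=+  stable
  step 4. node 3  ⊔preds=⊤  new=⊤  old=+  +wl: 0
  step 5. node 4  ⊔preds=−  new=+  old=⊥  +wl: 1
  step 6. node 5  ⊔preds=+  new=−  old=⊥  +wl: 4
  step 7. node 0  ⊔preds=⊤  new=⊤  old=−  +wl: 
  step 8. node 1  ⊔preds=+  new=⊤  stable
  step 9. node 4  ⊔preds=⊤  new=⊤  old=+  +wl: 1
  step 10. node 1  ⊔preds=⊤  new=⊤  stable

Least fixpoint reached:
  node 0: ⊤
  node 1: ⊤
  node 2: +
  node 3: ⊤
  node 4: ⊤
  node 5: −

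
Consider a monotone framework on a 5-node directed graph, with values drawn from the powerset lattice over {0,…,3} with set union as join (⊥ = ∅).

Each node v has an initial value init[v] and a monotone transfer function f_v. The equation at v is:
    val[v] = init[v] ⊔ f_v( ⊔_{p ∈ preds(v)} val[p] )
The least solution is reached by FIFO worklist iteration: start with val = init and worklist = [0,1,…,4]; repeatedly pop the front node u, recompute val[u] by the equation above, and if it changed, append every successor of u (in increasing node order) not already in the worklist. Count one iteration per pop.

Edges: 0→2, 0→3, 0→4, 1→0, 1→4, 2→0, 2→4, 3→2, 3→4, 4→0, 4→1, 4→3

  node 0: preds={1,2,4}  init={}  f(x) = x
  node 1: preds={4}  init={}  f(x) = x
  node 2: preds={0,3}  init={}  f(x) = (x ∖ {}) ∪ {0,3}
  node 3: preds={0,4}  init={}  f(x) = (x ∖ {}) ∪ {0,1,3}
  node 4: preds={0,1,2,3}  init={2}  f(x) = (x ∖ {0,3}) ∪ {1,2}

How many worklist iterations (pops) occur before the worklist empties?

11

Iteration log — 11 steps:
  step 1. node 0  ⊔preds={2}  new={2}  old={}  +wl: 
  step 2. node 1  ⊔preds={2}  new={2}  old={}  +wl: 0
  step 3. node 2  ⊔preds={2}  new={0,2,3}  old={}  +wl: 
  step 4. node 3  ⊔preds={2}  new={0,1,2,3}  old={}  +wl: 2
  step 5. node 4  ⊔preds={0,1,2,3}  new={1,2}  old={2}  +wl: 1,3
  step 6. node 0  ⊔preds={0,1,2,3}  new={0,1,2,3}  old={2}  +wl: 4
  step 7. node 2  ⊔preds={0,1,2,3}  new={0,1,2,3}  old={0,2,3}  +wl: 0
  step 8. node 1  ⊔preds={1,2}  new={1,2}  old={2}  +wl: 
  step 9. node 3  ⊔preds={0,1,2,3}  new={0,1,2,3}  stable
  step 10. node 4  ⊔preds={0,1,2,3}  new={1,2}  stable
  step 11. node 0  ⊔preds={0,1,2,3}  new={0,1,2,3}  stable

Least fixpoint reached:
  node 0: {0,1,2,3}
  node 1: {1,2}
  node 2: {0,1,2,3}
  node 3: {0,1,2,3}
  node 4: {1,2}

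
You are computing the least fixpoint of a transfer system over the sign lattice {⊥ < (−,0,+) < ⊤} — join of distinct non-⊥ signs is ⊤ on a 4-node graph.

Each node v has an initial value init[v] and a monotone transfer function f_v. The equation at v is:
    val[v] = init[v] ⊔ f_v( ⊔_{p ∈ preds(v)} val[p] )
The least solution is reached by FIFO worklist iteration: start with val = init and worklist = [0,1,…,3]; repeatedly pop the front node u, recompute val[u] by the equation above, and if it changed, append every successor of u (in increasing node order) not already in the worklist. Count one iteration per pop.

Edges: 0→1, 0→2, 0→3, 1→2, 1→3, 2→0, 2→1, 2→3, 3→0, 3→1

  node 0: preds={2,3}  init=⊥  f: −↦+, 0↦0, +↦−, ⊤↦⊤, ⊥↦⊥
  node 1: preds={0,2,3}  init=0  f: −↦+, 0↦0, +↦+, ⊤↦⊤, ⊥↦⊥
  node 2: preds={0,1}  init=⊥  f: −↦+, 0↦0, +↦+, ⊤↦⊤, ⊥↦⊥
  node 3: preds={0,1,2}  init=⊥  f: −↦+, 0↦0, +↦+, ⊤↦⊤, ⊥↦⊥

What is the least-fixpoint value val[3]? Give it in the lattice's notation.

Iteration log — 8 steps:
  step 1. node 0  ⊔preds=⊥  new=⊥  stable
  step 2. node 1  ⊔preds=⊥  new=0  stable
  step 3. node 2  ⊔preds=0  new=0  old=⊥  +wl: 0,1
  step 4. node 3  ⊔preds=0  new=0  old=⊥  +wl: 
  step 5. node 0  ⊔preds=0  new=0  old=⊥  +wl: 2,3
  step 6. node 1  ⊔preds=0  new=0  stable
  step 7. node 2  ⊔preds=0  new=0  stable
  step 8. node 3  ⊔preds=0  new=0  stable

Least fixpoint reached:
  node 0: 0
  node 1: 0
  node 2: 0
  node 3: 0

0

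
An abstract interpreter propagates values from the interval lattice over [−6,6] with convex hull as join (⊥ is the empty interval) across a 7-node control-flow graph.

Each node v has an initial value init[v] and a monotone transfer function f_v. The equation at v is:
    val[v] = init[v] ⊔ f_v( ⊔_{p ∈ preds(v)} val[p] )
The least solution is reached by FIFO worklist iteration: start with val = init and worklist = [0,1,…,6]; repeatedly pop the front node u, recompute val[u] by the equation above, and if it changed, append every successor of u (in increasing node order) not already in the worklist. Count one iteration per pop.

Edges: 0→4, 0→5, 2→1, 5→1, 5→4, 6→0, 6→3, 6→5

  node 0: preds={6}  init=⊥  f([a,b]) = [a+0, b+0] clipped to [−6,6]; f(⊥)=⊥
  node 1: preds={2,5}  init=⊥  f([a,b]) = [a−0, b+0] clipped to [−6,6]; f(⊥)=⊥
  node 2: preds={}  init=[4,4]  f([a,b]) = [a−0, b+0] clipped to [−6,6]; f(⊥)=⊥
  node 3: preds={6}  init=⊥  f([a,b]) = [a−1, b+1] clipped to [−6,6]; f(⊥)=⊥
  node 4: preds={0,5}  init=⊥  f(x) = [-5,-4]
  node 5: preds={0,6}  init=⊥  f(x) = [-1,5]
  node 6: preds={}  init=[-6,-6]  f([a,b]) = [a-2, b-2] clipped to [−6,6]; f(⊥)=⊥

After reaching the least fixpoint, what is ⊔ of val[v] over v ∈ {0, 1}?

[-6,5]

Iteration log — 9 steps:
  step 1. node 0  ⊔preds=[-6,-6]  new=[-6,-6]  old=⊥  +wl: 
  step 2. node 1  ⊔preds=[4,4]  new=[4,4]  old=⊥  +wl: 
  step 3. node 2  ⊔preds=⊥  new=[4,4]  stable
  step 4. node 3  ⊔preds=[-6,-6]  new=[-6,-5]  old=⊥  +wl: 
  step 5. node 4  ⊔preds=[-6,-6]  new=[-5,-4]  old=⊥  +wl: 
  step 6. node 5  ⊔preds=[-6,-6]  new=[-1,5]  old=⊥  +wl: 1,4
  step 7. node 6  ⊔preds=⊥  new=[-6,-6]  stable
  step 8. node 1  ⊔preds=[-1,5]  new=[-1,5]  old=[4,4]  +wl: 
  step 9. node 4  ⊔preds=[-6,5]  new=[-5,-4]  stable

Least fixpoint reached:
  node 0: [-6,-6]
  node 1: [-1,5]
  node 2: [4,4]
  node 3: [-6,-5]
  node 4: [-5,-4]
  node 5: [-1,5]
  node 6: [-6,-6]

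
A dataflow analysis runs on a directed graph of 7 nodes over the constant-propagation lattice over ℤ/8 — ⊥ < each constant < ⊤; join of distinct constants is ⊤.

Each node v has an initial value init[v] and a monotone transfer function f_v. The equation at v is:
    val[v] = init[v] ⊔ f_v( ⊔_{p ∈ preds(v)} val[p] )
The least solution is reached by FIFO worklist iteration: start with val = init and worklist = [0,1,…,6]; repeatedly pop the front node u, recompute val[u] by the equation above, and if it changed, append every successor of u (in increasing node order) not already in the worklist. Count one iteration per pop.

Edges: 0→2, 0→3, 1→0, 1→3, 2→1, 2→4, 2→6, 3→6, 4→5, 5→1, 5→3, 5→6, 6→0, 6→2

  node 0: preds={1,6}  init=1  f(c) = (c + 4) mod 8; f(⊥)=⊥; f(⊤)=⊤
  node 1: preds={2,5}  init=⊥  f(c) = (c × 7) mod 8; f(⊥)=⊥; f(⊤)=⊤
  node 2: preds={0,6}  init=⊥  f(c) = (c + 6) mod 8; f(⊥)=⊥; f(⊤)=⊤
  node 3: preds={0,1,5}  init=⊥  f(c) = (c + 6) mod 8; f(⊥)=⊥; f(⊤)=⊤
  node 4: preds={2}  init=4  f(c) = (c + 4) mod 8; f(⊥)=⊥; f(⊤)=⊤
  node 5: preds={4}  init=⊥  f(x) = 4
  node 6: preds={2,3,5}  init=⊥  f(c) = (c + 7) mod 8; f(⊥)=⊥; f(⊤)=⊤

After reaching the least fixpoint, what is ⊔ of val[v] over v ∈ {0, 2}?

⊤

Worklist (15 pops):
  #1 pop 0: in=⊥ → 1 (no change)
  #2 pop 1: in=⊥ → ⊥ (no change)
  #3 pop 2: in=1 → 7 (was ⊥); enqueue [1]
  #4 pop 3: in=1 → 7 (was ⊥); enqueue []
  #5 pop 4: in=7 → ⊤ (was 4); enqueue []
  #6 pop 5: in=⊤ → 4 (was ⊥); enqueue [3]
  #7 pop 6: in=⊤ → ⊤ (was ⊥); enqueue [0,2]
  #8 pop 1: in=⊤ → ⊤ (was ⊥); enqueue []
  #9 pop 3: in=⊤ → ⊤ (was 7); enqueue [6]
  #10 pop 0: in=⊤ → ⊤ (was 1); enqueue [3]
  #11 pop 2: in=⊤ → ⊤ (was 7); enqueue [1,4]
  #12 pop 6: in=⊤ → ⊤ (no change)
  #13 pop 3: in=⊤ → ⊤ (no change)
  #14 pop 1: in=⊤ → ⊤ (no change)
  #15 pop 4: in=⊤ → ⊤ (no change)

Fixpoint:
  val[0] = ⊤
  val[1] = ⊤
  val[2] = ⊤
  val[3] = ⊤
  val[4] = ⊤
  val[5] = 4
  val[6] = ⊤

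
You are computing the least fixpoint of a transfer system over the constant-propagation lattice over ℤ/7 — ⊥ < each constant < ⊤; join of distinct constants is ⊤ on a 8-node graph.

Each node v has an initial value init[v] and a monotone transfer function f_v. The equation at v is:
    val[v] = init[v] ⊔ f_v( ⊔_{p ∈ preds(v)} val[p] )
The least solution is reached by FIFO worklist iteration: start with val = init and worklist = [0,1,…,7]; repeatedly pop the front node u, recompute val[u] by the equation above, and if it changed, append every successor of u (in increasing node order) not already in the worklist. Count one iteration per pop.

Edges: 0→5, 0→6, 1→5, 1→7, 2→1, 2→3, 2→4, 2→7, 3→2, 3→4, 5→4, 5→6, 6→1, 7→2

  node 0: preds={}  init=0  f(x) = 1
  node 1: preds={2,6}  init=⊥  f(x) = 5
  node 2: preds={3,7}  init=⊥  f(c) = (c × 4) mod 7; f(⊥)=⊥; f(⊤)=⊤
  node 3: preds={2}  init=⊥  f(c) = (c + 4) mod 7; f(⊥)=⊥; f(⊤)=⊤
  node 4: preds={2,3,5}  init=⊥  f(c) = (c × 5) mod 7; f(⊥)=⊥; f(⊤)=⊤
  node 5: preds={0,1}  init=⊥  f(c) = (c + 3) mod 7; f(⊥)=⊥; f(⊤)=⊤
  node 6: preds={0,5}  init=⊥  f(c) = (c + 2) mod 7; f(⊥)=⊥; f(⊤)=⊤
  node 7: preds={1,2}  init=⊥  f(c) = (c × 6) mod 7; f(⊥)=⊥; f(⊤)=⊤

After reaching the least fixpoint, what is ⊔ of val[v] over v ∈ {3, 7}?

⊤

Worklist (21 pops):
  #1 pop 0: in=⊥ → ⊤ (was 0); enqueue []
  #2 pop 1: in=⊥ → 5 (was ⊥); enqueue []
  #3 pop 2: in=⊥ → ⊥ (no change)
  #4 pop 3: in=⊥ → ⊥ (no change)
  #5 pop 4: in=⊥ → ⊥ (no change)
  #6 pop 5: in=⊤ → ⊤ (was ⊥); enqueue [4]
  #7 pop 6: in=⊤ → ⊤ (was ⊥); enqueue [1]
  #8 pop 7: in=5 → 2 (was ⊥); enqueue [2]
  #9 pop 4: in=⊤ → ⊤ (was ⊥); enqueue []
  #10 pop 1: in=⊤ → 5 (no change)
  #11 pop 2: in=2 → 1 (was ⊥); enqueue [1,3,4,7]
  #12 pop 1: in=⊤ → 5 (no change)
  #13 pop 3: in=1 → 5 (was ⊥); enqueue [2]
  #14 pop 4: in=⊤ → ⊤ (no change)
  #15 pop 7: in=⊤ → ⊤ (was 2); enqueue []
  #16 pop 2: in=⊤ → ⊤ (was 1); enqueue [1,3,4,7]
  #17 pop 1: in=⊤ → 5 (no change)
  #18 pop 3: in=⊤ → ⊤ (was 5); enqueue [2]
  #19 pop 4: in=⊤ → ⊤ (no change)
  #20 pop 7: in=⊤ → ⊤ (no change)
  #21 pop 2: in=⊤ → ⊤ (no change)

Fixpoint:
  val[0] = ⊤
  val[1] = 5
  val[2] = ⊤
  val[3] = ⊤
  val[4] = ⊤
  val[5] = ⊤
  val[6] = ⊤
  val[7] = ⊤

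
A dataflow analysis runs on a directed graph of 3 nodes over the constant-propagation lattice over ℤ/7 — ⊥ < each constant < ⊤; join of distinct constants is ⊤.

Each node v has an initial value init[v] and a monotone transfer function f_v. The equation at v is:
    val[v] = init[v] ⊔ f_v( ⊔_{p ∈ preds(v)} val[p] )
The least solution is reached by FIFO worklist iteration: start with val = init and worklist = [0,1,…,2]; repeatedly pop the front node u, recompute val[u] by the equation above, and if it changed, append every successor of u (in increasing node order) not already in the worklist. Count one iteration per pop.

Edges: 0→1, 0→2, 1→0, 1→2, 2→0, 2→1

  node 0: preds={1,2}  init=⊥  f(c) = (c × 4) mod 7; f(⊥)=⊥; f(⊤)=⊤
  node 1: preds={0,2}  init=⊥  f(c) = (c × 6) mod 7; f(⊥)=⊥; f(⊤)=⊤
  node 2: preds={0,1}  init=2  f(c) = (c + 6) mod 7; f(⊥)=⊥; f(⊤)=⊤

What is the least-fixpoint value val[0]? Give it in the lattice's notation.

Trace (6 dequeues):
  [1] u=0 | in 2 | out 1 | prev ⊥ | push {}
  [2] u=1 | in ⊤ | out ⊤ | prev ⊥ | push {0}
  [3] u=2 | in ⊤ | out ⊤ | prev 2 | push {1}
  [4] u=0 | in ⊤ | out ⊤ | prev 1 | push {2}
  [5] u=1 | in ⊤ | out ⊤ | ==
  [6] u=2 | in ⊤ | out ⊤ | ==

Converged values:
  [0] ⊤
  [1] ⊤
  [2] ⊤

⊤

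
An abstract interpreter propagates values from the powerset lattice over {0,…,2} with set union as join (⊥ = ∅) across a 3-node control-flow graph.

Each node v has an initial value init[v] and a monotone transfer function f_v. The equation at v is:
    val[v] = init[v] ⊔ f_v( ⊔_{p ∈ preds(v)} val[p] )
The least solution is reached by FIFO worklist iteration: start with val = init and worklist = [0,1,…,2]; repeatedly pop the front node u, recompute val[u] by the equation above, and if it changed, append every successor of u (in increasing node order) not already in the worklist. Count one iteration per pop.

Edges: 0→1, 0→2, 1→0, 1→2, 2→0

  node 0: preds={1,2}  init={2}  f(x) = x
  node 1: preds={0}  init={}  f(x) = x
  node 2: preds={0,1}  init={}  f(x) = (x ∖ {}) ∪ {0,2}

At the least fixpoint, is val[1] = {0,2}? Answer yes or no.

yes

Trace (7 dequeues):
  [1] u=0 | in {} | out {2} | ==
  [2] u=1 | in {2} | out {2} | prev {} | push {0}
  [3] u=2 | in {2} | out {0,2} | prev {} | push {}
  [4] u=0 | in {0,2} | out {0,2} | prev {2} | push {1,2}
  [5] u=1 | in {0,2} | out {0,2} | prev {2} | push {0}
  [6] u=2 | in {0,2} | out {0,2} | ==
  [7] u=0 | in {0,2} | out {0,2} | ==

Converged values:
  [0] {0,2}
  [1] {0,2}
  [2] {0,2}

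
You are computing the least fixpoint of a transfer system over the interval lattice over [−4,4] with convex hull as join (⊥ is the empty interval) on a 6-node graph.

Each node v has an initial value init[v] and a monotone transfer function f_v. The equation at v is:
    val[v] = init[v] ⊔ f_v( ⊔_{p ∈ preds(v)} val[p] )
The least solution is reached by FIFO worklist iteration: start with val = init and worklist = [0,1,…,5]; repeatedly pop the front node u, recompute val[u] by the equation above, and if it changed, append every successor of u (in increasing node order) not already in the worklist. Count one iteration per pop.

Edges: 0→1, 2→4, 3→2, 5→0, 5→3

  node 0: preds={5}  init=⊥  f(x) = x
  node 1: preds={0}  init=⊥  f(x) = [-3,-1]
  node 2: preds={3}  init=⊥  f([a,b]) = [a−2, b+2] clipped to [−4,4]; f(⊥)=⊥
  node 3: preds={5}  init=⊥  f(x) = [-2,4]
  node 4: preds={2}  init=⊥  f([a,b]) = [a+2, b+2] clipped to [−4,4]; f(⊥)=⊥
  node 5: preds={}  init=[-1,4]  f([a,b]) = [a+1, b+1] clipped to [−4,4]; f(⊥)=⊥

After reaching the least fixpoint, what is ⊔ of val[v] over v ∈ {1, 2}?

Trace (8 dequeues):
  [1] u=0 | in [-1,4] | out [-1,4] | prev ⊥ | push {}
  [2] u=1 | in [-1,4] | out [-3,-1] | prev ⊥ | push {}
  [3] u=2 | in ⊥ | out ⊥ | ==
  [4] u=3 | in [-1,4] | out [-2,4] | prev ⊥ | push {2}
  [5] u=4 | in ⊥ | out ⊥ | ==
  [6] u=5 | in ⊥ | out [-1,4] | ==
  [7] u=2 | in [-2,4] | out [-4,4] | prev ⊥ | push {4}
  [8] u=4 | in [-4,4] | out [-2,4] | prev ⊥ | push {}

Converged values:
  [0] [-1,4]
  [1] [-3,-1]
  [2] [-4,4]
  [3] [-2,4]
  [4] [-2,4]
  [5] [-1,4]

[-4,4]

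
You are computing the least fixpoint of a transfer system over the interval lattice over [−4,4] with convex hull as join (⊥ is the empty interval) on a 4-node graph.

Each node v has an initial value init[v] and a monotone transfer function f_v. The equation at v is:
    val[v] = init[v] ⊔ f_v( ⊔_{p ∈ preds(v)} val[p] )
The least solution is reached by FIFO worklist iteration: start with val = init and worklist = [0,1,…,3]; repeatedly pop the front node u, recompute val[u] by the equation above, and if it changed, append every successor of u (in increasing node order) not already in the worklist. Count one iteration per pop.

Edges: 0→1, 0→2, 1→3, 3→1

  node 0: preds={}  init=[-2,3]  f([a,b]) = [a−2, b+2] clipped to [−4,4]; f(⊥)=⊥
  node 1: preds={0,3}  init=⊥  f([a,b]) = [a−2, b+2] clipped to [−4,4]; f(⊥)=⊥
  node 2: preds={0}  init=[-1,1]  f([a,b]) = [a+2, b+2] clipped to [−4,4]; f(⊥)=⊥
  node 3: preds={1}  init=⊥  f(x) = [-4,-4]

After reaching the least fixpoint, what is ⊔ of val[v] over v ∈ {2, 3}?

[-4,4]

Iteration log — 5 steps:
  step 1. node 0  ⊔preds=⊥  new=[-2,3]  stable
  step 2. node 1  ⊔preds=[-2,3]  new=[-4,4]  old=⊥  +wl: 
  step 3. node 2  ⊔preds=[-2,3]  new=[-1,4]  old=[-1,1]  +wl: 
  step 4. node 3  ⊔preds=[-4,4]  new=[-4,-4]  old=⊥  +wl: 1
  step 5. node 1  ⊔preds=[-4,3]  new=[-4,4]  stable

Least fixpoint reached:
  node 0: [-2,3]
  node 1: [-4,4]
  node 2: [-1,4]
  node 3: [-4,-4]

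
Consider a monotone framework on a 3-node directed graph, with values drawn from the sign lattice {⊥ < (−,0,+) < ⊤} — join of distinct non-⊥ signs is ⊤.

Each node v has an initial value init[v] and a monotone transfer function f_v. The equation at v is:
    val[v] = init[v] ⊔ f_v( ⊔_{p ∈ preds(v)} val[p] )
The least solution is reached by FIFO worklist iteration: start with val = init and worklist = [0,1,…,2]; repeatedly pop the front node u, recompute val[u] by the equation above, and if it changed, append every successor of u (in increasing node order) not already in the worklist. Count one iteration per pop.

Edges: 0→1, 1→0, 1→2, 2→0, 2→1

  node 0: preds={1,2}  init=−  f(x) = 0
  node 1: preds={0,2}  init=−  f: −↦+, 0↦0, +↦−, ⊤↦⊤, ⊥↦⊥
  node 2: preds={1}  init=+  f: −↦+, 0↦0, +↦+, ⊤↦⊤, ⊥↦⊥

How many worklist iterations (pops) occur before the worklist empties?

5

Worklist (5 pops):
  #1 pop 0: in=⊤ → ⊤ (was −); enqueue []
  #2 pop 1: in=⊤ → ⊤ (was −); enqueue [0]
  #3 pop 2: in=⊤ → ⊤ (was +); enqueue [1]
  #4 pop 0: in=⊤ → ⊤ (no change)
  #5 pop 1: in=⊤ → ⊤ (no change)

Fixpoint:
  val[0] = ⊤
  val[1] = ⊤
  val[2] = ⊤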